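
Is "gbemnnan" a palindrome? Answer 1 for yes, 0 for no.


Input: gbemnnan
Reversed: nannmebg
  Compare pos 0 ('g') with pos 7 ('n'): MISMATCH
  Compare pos 1 ('b') with pos 6 ('a'): MISMATCH
  Compare pos 2 ('e') with pos 5 ('n'): MISMATCH
  Compare pos 3 ('m') with pos 4 ('n'): MISMATCH
Result: not a palindrome

0


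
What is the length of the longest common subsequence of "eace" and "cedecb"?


LCS of "eace" and "cedecb"
DP table:
           c    e    d    e    c    b
      0    0    0    0    0    0    0
  e   0    0    1    1    1    1    1
  a   0    0    1    1    1    1    1
  c   0    1    1    1    1    2    2
  e   0    1    2    2    2    2    2
LCS length = dp[4][6] = 2

2


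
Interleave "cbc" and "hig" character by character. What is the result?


Interleaving "cbc" and "hig":
  Position 0: 'c' from first, 'h' from second => "ch"
  Position 1: 'b' from first, 'i' from second => "bi"
  Position 2: 'c' from first, 'g' from second => "cg"
Result: chbicg

chbicg


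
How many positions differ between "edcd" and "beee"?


Comparing "edcd" and "beee" position by position:
  Position 0: 'e' vs 'b' => DIFFER
  Position 1: 'd' vs 'e' => DIFFER
  Position 2: 'c' vs 'e' => DIFFER
  Position 3: 'd' vs 'e' => DIFFER
Positions that differ: 4

4


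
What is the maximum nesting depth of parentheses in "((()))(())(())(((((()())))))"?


Input: "((()))(())(())(((((()())))))"
Tracking depth:
  Position 0 '(': depth becomes 1
  Position 1 '(': depth becomes 2
  Position 2 '(': depth becomes 3
  Position 3 ')': depth becomes 2
  Position 4 ')': depth becomes 1
  Position 5 ')': depth becomes 0
  Position 6 '(': depth becomes 1
  Position 7 '(': depth becomes 2
  Position 8 ')': depth becomes 1
  Position 9 ')': depth becomes 0
  Position 10 '(': depth becomes 1
  Position 11 '(': depth becomes 2
  Position 12 ')': depth becomes 1
  Position 13 ')': depth becomes 0
  Position 14 '(': depth becomes 1
  Position 15 '(': depth becomes 2
  Position 16 '(': depth becomes 3
  Position 17 '(': depth becomes 4
  Position 18 '(': depth becomes 5
  Position 19 '(': depth becomes 6
  Position 20 ')': depth becomes 5
  Position 21 '(': depth becomes 6
  Position 22 ')': depth becomes 5
  Position 23 ')': depth becomes 4
  Position 24 ')': depth becomes 3
  Position 25 ')': depth becomes 2
  Position 26 ')': depth becomes 1
  Position 27 ')': depth becomes 0
Maximum depth reached: 6

6


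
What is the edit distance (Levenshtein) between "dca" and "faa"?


Computing edit distance: "dca" -> "faa"
DP table:
           f    a    a
      0    1    2    3
  d   1    1    2    3
  c   2    2    2    3
  a   3    3    2    2
Edit distance = dp[3][3] = 2

2


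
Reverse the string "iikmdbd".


Input: iikmdbd
Reading characters right to left:
  Position 6: 'd'
  Position 5: 'b'
  Position 4: 'd'
  Position 3: 'm'
  Position 2: 'k'
  Position 1: 'i'
  Position 0: 'i'
Reversed: dbdmkii

dbdmkii


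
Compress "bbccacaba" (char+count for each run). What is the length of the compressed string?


Input: bbccacaba
Runs:
  'b' x 2 => "b2"
  'c' x 2 => "c2"
  'a' x 1 => "a1"
  'c' x 1 => "c1"
  'a' x 1 => "a1"
  'b' x 1 => "b1"
  'a' x 1 => "a1"
Compressed: "b2c2a1c1a1b1a1"
Compressed length: 14

14


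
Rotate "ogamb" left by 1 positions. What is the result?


Input: "ogamb", rotate left by 1
First 1 characters: "o"
Remaining characters: "gamb"
Concatenate remaining + first: "gamb" + "o" = "gambo"

gambo


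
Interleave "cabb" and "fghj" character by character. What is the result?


Interleaving "cabb" and "fghj":
  Position 0: 'c' from first, 'f' from second => "cf"
  Position 1: 'a' from first, 'g' from second => "ag"
  Position 2: 'b' from first, 'h' from second => "bh"
  Position 3: 'b' from first, 'j' from second => "bj"
Result: cfagbhbj

cfagbhbj


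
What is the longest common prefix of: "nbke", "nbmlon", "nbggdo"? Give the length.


Words: nbke, nbmlon, nbggdo
  Position 0: all 'n' => match
  Position 1: all 'b' => match
  Position 2: ('k', 'm', 'g') => mismatch, stop
LCP = "nb" (length 2)

2


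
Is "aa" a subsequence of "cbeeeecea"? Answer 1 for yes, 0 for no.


Check if "aa" is a subsequence of "cbeeeecea"
Greedy scan:
  Position 0 ('c'): no match needed
  Position 1 ('b'): no match needed
  Position 2 ('e'): no match needed
  Position 3 ('e'): no match needed
  Position 4 ('e'): no match needed
  Position 5 ('e'): no match needed
  Position 6 ('c'): no match needed
  Position 7 ('e'): no match needed
  Position 8 ('a'): matches sub[0] = 'a'
Only matched 1/2 characters => not a subsequence

0


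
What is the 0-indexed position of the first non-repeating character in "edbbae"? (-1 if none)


Input: edbbae
Character frequencies:
  'a': 1
  'b': 2
  'd': 1
  'e': 2
Scanning left to right for freq == 1:
  Position 0 ('e'): freq=2, skip
  Position 1 ('d'): unique! => answer = 1

1


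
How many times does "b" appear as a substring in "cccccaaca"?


Searching for "b" in "cccccaaca"
Scanning each position:
  Position 0: "c" => no
  Position 1: "c" => no
  Position 2: "c" => no
  Position 3: "c" => no
  Position 4: "c" => no
  Position 5: "a" => no
  Position 6: "a" => no
  Position 7: "c" => no
  Position 8: "a" => no
Total occurrences: 0

0


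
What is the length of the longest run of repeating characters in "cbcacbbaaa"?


Input: "cbcacbbaaa"
Scanning for longest run:
  Position 1 ('b'): new char, reset run to 1
  Position 2 ('c'): new char, reset run to 1
  Position 3 ('a'): new char, reset run to 1
  Position 4 ('c'): new char, reset run to 1
  Position 5 ('b'): new char, reset run to 1
  Position 6 ('b'): continues run of 'b', length=2
  Position 7 ('a'): new char, reset run to 1
  Position 8 ('a'): continues run of 'a', length=2
  Position 9 ('a'): continues run of 'a', length=3
Longest run: 'a' with length 3

3


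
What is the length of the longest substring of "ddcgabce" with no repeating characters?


Input: "ddcgabce"
Sliding window (track last position of each char):
  Position 0 ('d'): window [0,0] length 1 -- new best
  Position 1 ('d'): repeat (last at 0), move window start to 1
  Position 1 ('d'): window [1,1] length 1
  Position 2 ('c'): window [1,2] length 2 -- new best
  Position 3 ('g'): window [1,3] length 3 -- new best
  Position 4 ('a'): window [1,4] length 4 -- new best
  Position 5 ('b'): window [1,5] length 5 -- new best
  Position 6 ('c'): repeat (last at 2), move window start to 3
  Position 6 ('c'): window [3,6] length 4
  Position 7 ('e'): window [3,7] length 5
Longest substring with no repeats: "dcgab" with length 5

5


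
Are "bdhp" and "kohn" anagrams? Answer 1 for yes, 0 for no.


Strings: "bdhp", "kohn"
Sorted first:  bdhp
Sorted second: hkno
Differ at position 0: 'b' vs 'h' => not anagrams

0


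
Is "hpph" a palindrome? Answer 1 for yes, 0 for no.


Input: hpph
Reversed: hpph
  Compare pos 0 ('h') with pos 3 ('h'): match
  Compare pos 1 ('p') with pos 2 ('p'): match
Result: palindrome

1


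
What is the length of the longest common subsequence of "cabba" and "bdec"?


LCS of "cabba" and "bdec"
DP table:
           b    d    e    c
      0    0    0    0    0
  c   0    0    0    0    1
  a   0    0    0    0    1
  b   0    1    1    1    1
  b   0    1    1    1    1
  a   0    1    1    1    1
LCS length = dp[5][4] = 1

1


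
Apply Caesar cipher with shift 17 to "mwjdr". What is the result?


Caesar cipher: shift "mwjdr" by 17
  'm' (pos 12) + 17 = pos 3 = 'd'
  'w' (pos 22) + 17 = pos 13 = 'n'
  'j' (pos 9) + 17 = pos 0 = 'a'
  'd' (pos 3) + 17 = pos 20 = 'u'
  'r' (pos 17) + 17 = pos 8 = 'i'
Result: dnaui

dnaui


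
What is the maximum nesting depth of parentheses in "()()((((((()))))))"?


Input: "()()((((((()))))))"
Tracking depth:
  Position 0 '(': depth becomes 1
  Position 1 ')': depth becomes 0
  Position 2 '(': depth becomes 1
  Position 3 ')': depth becomes 0
  Position 4 '(': depth becomes 1
  Position 5 '(': depth becomes 2
  Position 6 '(': depth becomes 3
  Position 7 '(': depth becomes 4
  Position 8 '(': depth becomes 5
  Position 9 '(': depth becomes 6
  Position 10 '(': depth becomes 7
  Position 11 ')': depth becomes 6
  Position 12 ')': depth becomes 5
  Position 13 ')': depth becomes 4
  Position 14 ')': depth becomes 3
  Position 15 ')': depth becomes 2
  Position 16 ')': depth becomes 1
  Position 17 ')': depth becomes 0
Maximum depth reached: 7

7


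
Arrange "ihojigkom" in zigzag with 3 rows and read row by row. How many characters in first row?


Zigzag "ihojigkom" into 3 rows:
Placing characters:
  'i' => row 0
  'h' => row 1
  'o' => row 2
  'j' => row 1
  'i' => row 0
  'g' => row 1
  'k' => row 2
  'o' => row 1
  'm' => row 0
Rows:
  Row 0: "iim"
  Row 1: "hjgo"
  Row 2: "ok"
First row length: 3

3


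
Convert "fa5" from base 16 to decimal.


Input: "fa5" in base 16
Positional expansion:
  Digit 'f' (value 15) x 16^2 = 3840
  Digit 'a' (value 10) x 16^1 = 160
  Digit '5' (value 5) x 16^0 = 5
Sum = 4005

4005


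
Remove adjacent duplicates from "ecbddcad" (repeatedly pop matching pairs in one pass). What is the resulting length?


Input: ecbddcad
Stack-based adjacent duplicate removal:
  Read 'e': push. Stack: e
  Read 'c': push. Stack: ec
  Read 'b': push. Stack: ecb
  Read 'd': push. Stack: ecbd
  Read 'd': matches stack top 'd' => pop. Stack: ecb
  Read 'c': push. Stack: ecbc
  Read 'a': push. Stack: ecbca
  Read 'd': push. Stack: ecbcad
Final stack: "ecbcad" (length 6)

6


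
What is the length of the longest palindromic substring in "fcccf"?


Input: "fcccf"
Checking substrings for palindromes:
  [0:5] "fcccf" (len 5) => palindrome
  [1:4] "ccc" (len 3) => palindrome
  [1:3] "cc" (len 2) => palindrome
  [2:4] "cc" (len 2) => palindrome
Longest palindromic substring: "fcccf" with length 5

5


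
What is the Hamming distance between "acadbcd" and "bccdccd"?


Comparing "acadbcd" and "bccdccd" position by position:
  Position 0: 'a' vs 'b' => differ
  Position 1: 'c' vs 'c' => same
  Position 2: 'a' vs 'c' => differ
  Position 3: 'd' vs 'd' => same
  Position 4: 'b' vs 'c' => differ
  Position 5: 'c' vs 'c' => same
  Position 6: 'd' vs 'd' => same
Total differences (Hamming distance): 3

3


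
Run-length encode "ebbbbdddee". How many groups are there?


Input: ebbbbdddee
Scanning for consecutive runs:
  Group 1: 'e' x 1 (positions 0-0)
  Group 2: 'b' x 4 (positions 1-4)
  Group 3: 'd' x 3 (positions 5-7)
  Group 4: 'e' x 2 (positions 8-9)
Total groups: 4

4


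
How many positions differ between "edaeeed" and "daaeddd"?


Comparing "edaeeed" and "daaeddd" position by position:
  Position 0: 'e' vs 'd' => DIFFER
  Position 1: 'd' vs 'a' => DIFFER
  Position 2: 'a' vs 'a' => same
  Position 3: 'e' vs 'e' => same
  Position 4: 'e' vs 'd' => DIFFER
  Position 5: 'e' vs 'd' => DIFFER
  Position 6: 'd' vs 'd' => same
Positions that differ: 4

4


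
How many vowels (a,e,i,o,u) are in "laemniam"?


Input: laemniam
Checking each character:
  'l' at position 0: consonant
  'a' at position 1: vowel (running total: 1)
  'e' at position 2: vowel (running total: 2)
  'm' at position 3: consonant
  'n' at position 4: consonant
  'i' at position 5: vowel (running total: 3)
  'a' at position 6: vowel (running total: 4)
  'm' at position 7: consonant
Total vowels: 4

4


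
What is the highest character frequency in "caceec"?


Input: caceec
Character counts:
  'a': 1
  'c': 3
  'e': 2
Maximum frequency: 3

3


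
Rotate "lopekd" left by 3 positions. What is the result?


Input: "lopekd", rotate left by 3
First 3 characters: "lop"
Remaining characters: "ekd"
Concatenate remaining + first: "ekd" + "lop" = "ekdlop"

ekdlop


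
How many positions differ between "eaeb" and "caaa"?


Comparing "eaeb" and "caaa" position by position:
  Position 0: 'e' vs 'c' => DIFFER
  Position 1: 'a' vs 'a' => same
  Position 2: 'e' vs 'a' => DIFFER
  Position 3: 'b' vs 'a' => DIFFER
Positions that differ: 3

3


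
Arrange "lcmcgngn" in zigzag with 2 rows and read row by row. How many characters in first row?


Zigzag "lcmcgngn" into 2 rows:
Placing characters:
  'l' => row 0
  'c' => row 1
  'm' => row 0
  'c' => row 1
  'g' => row 0
  'n' => row 1
  'g' => row 0
  'n' => row 1
Rows:
  Row 0: "lmgg"
  Row 1: "ccnn"
First row length: 4

4


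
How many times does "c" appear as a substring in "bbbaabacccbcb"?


Searching for "c" in "bbbaabacccbcb"
Scanning each position:
  Position 0: "b" => no
  Position 1: "b" => no
  Position 2: "b" => no
  Position 3: "a" => no
  Position 4: "a" => no
  Position 5: "b" => no
  Position 6: "a" => no
  Position 7: "c" => MATCH
  Position 8: "c" => MATCH
  Position 9: "c" => MATCH
  Position 10: "b" => no
  Position 11: "c" => MATCH
  Position 12: "b" => no
Total occurrences: 4

4


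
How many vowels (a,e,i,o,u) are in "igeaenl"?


Input: igeaenl
Checking each character:
  'i' at position 0: vowel (running total: 1)
  'g' at position 1: consonant
  'e' at position 2: vowel (running total: 2)
  'a' at position 3: vowel (running total: 3)
  'e' at position 4: vowel (running total: 4)
  'n' at position 5: consonant
  'l' at position 6: consonant
Total vowels: 4

4


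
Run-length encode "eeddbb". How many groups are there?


Input: eeddbb
Scanning for consecutive runs:
  Group 1: 'e' x 2 (positions 0-1)
  Group 2: 'd' x 2 (positions 2-3)
  Group 3: 'b' x 2 (positions 4-5)
Total groups: 3

3


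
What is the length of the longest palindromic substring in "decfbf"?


Input: "decfbf"
Checking substrings for palindromes:
  [3:6] "fbf" (len 3) => palindrome
Longest palindromic substring: "fbf" with length 3

3


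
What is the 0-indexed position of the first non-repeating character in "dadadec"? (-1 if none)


Input: dadadec
Character frequencies:
  'a': 2
  'c': 1
  'd': 3
  'e': 1
Scanning left to right for freq == 1:
  Position 0 ('d'): freq=3, skip
  Position 1 ('a'): freq=2, skip
  Position 2 ('d'): freq=3, skip
  Position 3 ('a'): freq=2, skip
  Position 4 ('d'): freq=3, skip
  Position 5 ('e'): unique! => answer = 5

5


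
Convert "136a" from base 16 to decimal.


Input: "136a" in base 16
Positional expansion:
  Digit '1' (value 1) x 16^3 = 4096
  Digit '3' (value 3) x 16^2 = 768
  Digit '6' (value 6) x 16^1 = 96
  Digit 'a' (value 10) x 16^0 = 10
Sum = 4970

4970


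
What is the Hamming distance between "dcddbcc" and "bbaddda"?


Comparing "dcddbcc" and "bbaddda" position by position:
  Position 0: 'd' vs 'b' => differ
  Position 1: 'c' vs 'b' => differ
  Position 2: 'd' vs 'a' => differ
  Position 3: 'd' vs 'd' => same
  Position 4: 'b' vs 'd' => differ
  Position 5: 'c' vs 'd' => differ
  Position 6: 'c' vs 'a' => differ
Total differences (Hamming distance): 6

6


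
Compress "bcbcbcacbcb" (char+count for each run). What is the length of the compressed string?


Input: bcbcbcacbcb
Runs:
  'b' x 1 => "b1"
  'c' x 1 => "c1"
  'b' x 1 => "b1"
  'c' x 1 => "c1"
  'b' x 1 => "b1"
  'c' x 1 => "c1"
  'a' x 1 => "a1"
  'c' x 1 => "c1"
  'b' x 1 => "b1"
  'c' x 1 => "c1"
  'b' x 1 => "b1"
Compressed: "b1c1b1c1b1c1a1c1b1c1b1"
Compressed length: 22

22


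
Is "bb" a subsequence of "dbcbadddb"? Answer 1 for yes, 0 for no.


Check if "bb" is a subsequence of "dbcbadddb"
Greedy scan:
  Position 0 ('d'): no match needed
  Position 1 ('b'): matches sub[0] = 'b'
  Position 2 ('c'): no match needed
  Position 3 ('b'): matches sub[1] = 'b'
  Position 4 ('a'): no match needed
  Position 5 ('d'): no match needed
  Position 6 ('d'): no match needed
  Position 7 ('d'): no match needed
  Position 8 ('b'): no match needed
All 2 characters matched => is a subsequence

1


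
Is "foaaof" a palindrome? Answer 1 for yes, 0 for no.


Input: foaaof
Reversed: foaaof
  Compare pos 0 ('f') with pos 5 ('f'): match
  Compare pos 1 ('o') with pos 4 ('o'): match
  Compare pos 2 ('a') with pos 3 ('a'): match
Result: palindrome

1


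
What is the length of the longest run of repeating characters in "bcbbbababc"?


Input: "bcbbbababc"
Scanning for longest run:
  Position 1 ('c'): new char, reset run to 1
  Position 2 ('b'): new char, reset run to 1
  Position 3 ('b'): continues run of 'b', length=2
  Position 4 ('b'): continues run of 'b', length=3
  Position 5 ('a'): new char, reset run to 1
  Position 6 ('b'): new char, reset run to 1
  Position 7 ('a'): new char, reset run to 1
  Position 8 ('b'): new char, reset run to 1
  Position 9 ('c'): new char, reset run to 1
Longest run: 'b' with length 3

3


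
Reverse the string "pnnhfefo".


Input: pnnhfefo
Reading characters right to left:
  Position 7: 'o'
  Position 6: 'f'
  Position 5: 'e'
  Position 4: 'f'
  Position 3: 'h'
  Position 2: 'n'
  Position 1: 'n'
  Position 0: 'p'
Reversed: ofefhnnp

ofefhnnp


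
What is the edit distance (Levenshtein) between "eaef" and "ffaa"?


Computing edit distance: "eaef" -> "ffaa"
DP table:
           f    f    a    a
      0    1    2    3    4
  e   1    1    2    3    4
  a   2    2    2    2    3
  e   3    3    3    3    3
  f   4    3    3    4    4
Edit distance = dp[4][4] = 4

4


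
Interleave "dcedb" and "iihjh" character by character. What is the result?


Interleaving "dcedb" and "iihjh":
  Position 0: 'd' from first, 'i' from second => "di"
  Position 1: 'c' from first, 'i' from second => "ci"
  Position 2: 'e' from first, 'h' from second => "eh"
  Position 3: 'd' from first, 'j' from second => "dj"
  Position 4: 'b' from first, 'h' from second => "bh"
Result: diciehdjbh

diciehdjbh


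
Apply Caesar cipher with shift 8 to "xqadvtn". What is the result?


Caesar cipher: shift "xqadvtn" by 8
  'x' (pos 23) + 8 = pos 5 = 'f'
  'q' (pos 16) + 8 = pos 24 = 'y'
  'a' (pos 0) + 8 = pos 8 = 'i'
  'd' (pos 3) + 8 = pos 11 = 'l'
  'v' (pos 21) + 8 = pos 3 = 'd'
  't' (pos 19) + 8 = pos 1 = 'b'
  'n' (pos 13) + 8 = pos 21 = 'v'
Result: fyildbv

fyildbv


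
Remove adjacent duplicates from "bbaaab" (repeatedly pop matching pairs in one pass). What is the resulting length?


Input: bbaaab
Stack-based adjacent duplicate removal:
  Read 'b': push. Stack: b
  Read 'b': matches stack top 'b' => pop. Stack: (empty)
  Read 'a': push. Stack: a
  Read 'a': matches stack top 'a' => pop. Stack: (empty)
  Read 'a': push. Stack: a
  Read 'b': push. Stack: ab
Final stack: "ab" (length 2)

2


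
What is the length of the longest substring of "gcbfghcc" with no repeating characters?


Input: "gcbfghcc"
Sliding window (track last position of each char):
  Position 0 ('g'): window [0,0] length 1 -- new best
  Position 1 ('c'): window [0,1] length 2 -- new best
  Position 2 ('b'): window [0,2] length 3 -- new best
  Position 3 ('f'): window [0,3] length 4 -- new best
  Position 4 ('g'): repeat (last at 0), move window start to 1
  Position 4 ('g'): window [1,4] length 4
  Position 5 ('h'): window [1,5] length 5 -- new best
  Position 6 ('c'): repeat (last at 1), move window start to 2
  Position 6 ('c'): window [2,6] length 5
  Position 7 ('c'): repeat (last at 6), move window start to 7
  Position 7 ('c'): window [7,7] length 1
Longest substring with no repeats: "cbfgh" with length 5

5


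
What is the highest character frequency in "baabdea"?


Input: baabdea
Character counts:
  'a': 3
  'b': 2
  'd': 1
  'e': 1
Maximum frequency: 3

3


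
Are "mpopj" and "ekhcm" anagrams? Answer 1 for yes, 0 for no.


Strings: "mpopj", "ekhcm"
Sorted first:  jmopp
Sorted second: cehkm
Differ at position 0: 'j' vs 'c' => not anagrams

0


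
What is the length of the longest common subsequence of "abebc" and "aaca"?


LCS of "abebc" and "aaca"
DP table:
           a    a    c    a
      0    0    0    0    0
  a   0    1    1    1    1
  b   0    1    1    1    1
  e   0    1    1    1    1
  b   0    1    1    1    1
  c   0    1    1    2    2
LCS length = dp[5][4] = 2

2


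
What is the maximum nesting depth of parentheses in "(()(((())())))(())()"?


Input: "(()(((())())))(())()"
Tracking depth:
  Position 0 '(': depth becomes 1
  Position 1 '(': depth becomes 2
  Position 2 ')': depth becomes 1
  Position 3 '(': depth becomes 2
  Position 4 '(': depth becomes 3
  Position 5 '(': depth becomes 4
  Position 6 '(': depth becomes 5
  Position 7 ')': depth becomes 4
  Position 8 ')': depth becomes 3
  Position 9 '(': depth becomes 4
  Position 10 ')': depth becomes 3
  Position 11 ')': depth becomes 2
  Position 12 ')': depth becomes 1
  Position 13 ')': depth becomes 0
  Position 14 '(': depth becomes 1
  Position 15 '(': depth becomes 2
  Position 16 ')': depth becomes 1
  Position 17 ')': depth becomes 0
  Position 18 '(': depth becomes 1
  Position 19 ')': depth becomes 0
Maximum depth reached: 5

5


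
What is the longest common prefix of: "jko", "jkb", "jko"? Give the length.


Words: jko, jkb, jko
  Position 0: all 'j' => match
  Position 1: all 'k' => match
  Position 2: ('o', 'b', 'o') => mismatch, stop
LCP = "jk" (length 2)

2


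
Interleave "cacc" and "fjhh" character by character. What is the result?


Interleaving "cacc" and "fjhh":
  Position 0: 'c' from first, 'f' from second => "cf"
  Position 1: 'a' from first, 'j' from second => "aj"
  Position 2: 'c' from first, 'h' from second => "ch"
  Position 3: 'c' from first, 'h' from second => "ch"
Result: cfajchch

cfajchch


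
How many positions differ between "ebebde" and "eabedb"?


Comparing "ebebde" and "eabedb" position by position:
  Position 0: 'e' vs 'e' => same
  Position 1: 'b' vs 'a' => DIFFER
  Position 2: 'e' vs 'b' => DIFFER
  Position 3: 'b' vs 'e' => DIFFER
  Position 4: 'd' vs 'd' => same
  Position 5: 'e' vs 'b' => DIFFER
Positions that differ: 4

4


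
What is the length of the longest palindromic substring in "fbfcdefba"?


Input: "fbfcdefba"
Checking substrings for palindromes:
  [0:3] "fbf" (len 3) => palindrome
Longest palindromic substring: "fbf" with length 3

3


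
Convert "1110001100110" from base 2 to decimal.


Input: "1110001100110" in base 2
Positional expansion:
  Digit '1' (value 1) x 2^12 = 4096
  Digit '1' (value 1) x 2^11 = 2048
  Digit '1' (value 1) x 2^10 = 1024
  Digit '0' (value 0) x 2^9 = 0
  Digit '0' (value 0) x 2^8 = 0
  Digit '0' (value 0) x 2^7 = 0
  Digit '1' (value 1) x 2^6 = 64
  Digit '1' (value 1) x 2^5 = 32
  Digit '0' (value 0) x 2^4 = 0
  Digit '0' (value 0) x 2^3 = 0
  Digit '1' (value 1) x 2^2 = 4
  Digit '1' (value 1) x 2^1 = 2
  Digit '0' (value 0) x 2^0 = 0
Sum = 7270

7270


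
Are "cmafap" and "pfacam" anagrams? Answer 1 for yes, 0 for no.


Strings: "cmafap", "pfacam"
Sorted first:  aacfmp
Sorted second: aacfmp
Sorted forms match => anagrams

1


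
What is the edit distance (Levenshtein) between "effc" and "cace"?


Computing edit distance: "effc" -> "cace"
DP table:
           c    a    c    e
      0    1    2    3    4
  e   1    1    2    3    3
  f   2    2    2    3    4
  f   3    3    3    3    4
  c   4    3    4    3    4
Edit distance = dp[4][4] = 4

4


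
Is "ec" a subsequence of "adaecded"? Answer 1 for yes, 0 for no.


Check if "ec" is a subsequence of "adaecded"
Greedy scan:
  Position 0 ('a'): no match needed
  Position 1 ('d'): no match needed
  Position 2 ('a'): no match needed
  Position 3 ('e'): matches sub[0] = 'e'
  Position 4 ('c'): matches sub[1] = 'c'
  Position 5 ('d'): no match needed
  Position 6 ('e'): no match needed
  Position 7 ('d'): no match needed
All 2 characters matched => is a subsequence

1


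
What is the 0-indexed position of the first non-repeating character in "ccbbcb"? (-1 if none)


Input: ccbbcb
Character frequencies:
  'b': 3
  'c': 3
Scanning left to right for freq == 1:
  Position 0 ('c'): freq=3, skip
  Position 1 ('c'): freq=3, skip
  Position 2 ('b'): freq=3, skip
  Position 3 ('b'): freq=3, skip
  Position 4 ('c'): freq=3, skip
  Position 5 ('b'): freq=3, skip
  No unique character found => answer = -1

-1


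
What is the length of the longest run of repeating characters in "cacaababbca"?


Input: "cacaababbca"
Scanning for longest run:
  Position 1 ('a'): new char, reset run to 1
  Position 2 ('c'): new char, reset run to 1
  Position 3 ('a'): new char, reset run to 1
  Position 4 ('a'): continues run of 'a', length=2
  Position 5 ('b'): new char, reset run to 1
  Position 6 ('a'): new char, reset run to 1
  Position 7 ('b'): new char, reset run to 1
  Position 8 ('b'): continues run of 'b', length=2
  Position 9 ('c'): new char, reset run to 1
  Position 10 ('a'): new char, reset run to 1
Longest run: 'a' with length 2

2


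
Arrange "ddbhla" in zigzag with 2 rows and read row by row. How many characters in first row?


Zigzag "ddbhla" into 2 rows:
Placing characters:
  'd' => row 0
  'd' => row 1
  'b' => row 0
  'h' => row 1
  'l' => row 0
  'a' => row 1
Rows:
  Row 0: "dbl"
  Row 1: "dha"
First row length: 3

3


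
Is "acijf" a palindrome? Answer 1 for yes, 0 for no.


Input: acijf
Reversed: fjica
  Compare pos 0 ('a') with pos 4 ('f'): MISMATCH
  Compare pos 1 ('c') with pos 3 ('j'): MISMATCH
Result: not a palindrome

0


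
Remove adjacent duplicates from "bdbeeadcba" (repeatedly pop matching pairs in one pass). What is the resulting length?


Input: bdbeeadcba
Stack-based adjacent duplicate removal:
  Read 'b': push. Stack: b
  Read 'd': push. Stack: bd
  Read 'b': push. Stack: bdb
  Read 'e': push. Stack: bdbe
  Read 'e': matches stack top 'e' => pop. Stack: bdb
  Read 'a': push. Stack: bdba
  Read 'd': push. Stack: bdbad
  Read 'c': push. Stack: bdbadc
  Read 'b': push. Stack: bdbadcb
  Read 'a': push. Stack: bdbadcba
Final stack: "bdbadcba" (length 8)

8


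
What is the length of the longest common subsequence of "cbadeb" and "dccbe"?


LCS of "cbadeb" and "dccbe"
DP table:
           d    c    c    b    e
      0    0    0    0    0    0
  c   0    0    1    1    1    1
  b   0    0    1    1    2    2
  a   0    0    1    1    2    2
  d   0    1    1    1    2    2
  e   0    1    1    1    2    3
  b   0    1    1    1    2    3
LCS length = dp[6][5] = 3

3


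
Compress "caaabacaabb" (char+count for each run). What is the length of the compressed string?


Input: caaabacaabb
Runs:
  'c' x 1 => "c1"
  'a' x 3 => "a3"
  'b' x 1 => "b1"
  'a' x 1 => "a1"
  'c' x 1 => "c1"
  'a' x 2 => "a2"
  'b' x 2 => "b2"
Compressed: "c1a3b1a1c1a2b2"
Compressed length: 14

14


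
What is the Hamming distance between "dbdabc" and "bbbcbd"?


Comparing "dbdabc" and "bbbcbd" position by position:
  Position 0: 'd' vs 'b' => differ
  Position 1: 'b' vs 'b' => same
  Position 2: 'd' vs 'b' => differ
  Position 3: 'a' vs 'c' => differ
  Position 4: 'b' vs 'b' => same
  Position 5: 'c' vs 'd' => differ
Total differences (Hamming distance): 4

4


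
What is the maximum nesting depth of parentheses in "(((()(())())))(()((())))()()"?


Input: "(((()(())())))(()((())))()()"
Tracking depth:
  Position 0 '(': depth becomes 1
  Position 1 '(': depth becomes 2
  Position 2 '(': depth becomes 3
  Position 3 '(': depth becomes 4
  Position 4 ')': depth becomes 3
  Position 5 '(': depth becomes 4
  Position 6 '(': depth becomes 5
  Position 7 ')': depth becomes 4
  Position 8 ')': depth becomes 3
  Position 9 '(': depth becomes 4
  Position 10 ')': depth becomes 3
  Position 11 ')': depth becomes 2
  Position 12 ')': depth becomes 1
  Position 13 ')': depth becomes 0
  Position 14 '(': depth becomes 1
  Position 15 '(': depth becomes 2
  Position 16 ')': depth becomes 1
  Position 17 '(': depth becomes 2
  Position 18 '(': depth becomes 3
  Position 19 '(': depth becomes 4
  Position 20 ')': depth becomes 3
  Position 21 ')': depth becomes 2
  Position 22 ')': depth becomes 1
  Position 23 ')': depth becomes 0
  Position 24 '(': depth becomes 1
  Position 25 ')': depth becomes 0
  Position 26 '(': depth becomes 1
  Position 27 ')': depth becomes 0
Maximum depth reached: 5

5


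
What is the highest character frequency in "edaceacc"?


Input: edaceacc
Character counts:
  'a': 2
  'c': 3
  'd': 1
  'e': 2
Maximum frequency: 3

3


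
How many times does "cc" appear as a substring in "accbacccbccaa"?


Searching for "cc" in "accbacccbccaa"
Scanning each position:
  Position 0: "ac" => no
  Position 1: "cc" => MATCH
  Position 2: "cb" => no
  Position 3: "ba" => no
  Position 4: "ac" => no
  Position 5: "cc" => MATCH
  Position 6: "cc" => MATCH
  Position 7: "cb" => no
  Position 8: "bc" => no
  Position 9: "cc" => MATCH
  Position 10: "ca" => no
  Position 11: "aa" => no
Total occurrences: 4

4


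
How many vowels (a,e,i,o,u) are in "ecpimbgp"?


Input: ecpimbgp
Checking each character:
  'e' at position 0: vowel (running total: 1)
  'c' at position 1: consonant
  'p' at position 2: consonant
  'i' at position 3: vowel (running total: 2)
  'm' at position 4: consonant
  'b' at position 5: consonant
  'g' at position 6: consonant
  'p' at position 7: consonant
Total vowels: 2

2


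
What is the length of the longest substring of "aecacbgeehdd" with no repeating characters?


Input: "aecacbgeehdd"
Sliding window (track last position of each char):
  Position 0 ('a'): window [0,0] length 1 -- new best
  Position 1 ('e'): window [0,1] length 2 -- new best
  Position 2 ('c'): window [0,2] length 3 -- new best
  Position 3 ('a'): repeat (last at 0), move window start to 1
  Position 3 ('a'): window [1,3] length 3
  Position 4 ('c'): repeat (last at 2), move window start to 3
  Position 4 ('c'): window [3,4] length 2
  Position 5 ('b'): window [3,5] length 3
  Position 6 ('g'): window [3,6] length 4 -- new best
  Position 7 ('e'): window [3,7] length 5 -- new best
  Position 8 ('e'): repeat (last at 7), move window start to 8
  Position 8 ('e'): window [8,8] length 1
  Position 9 ('h'): window [8,9] length 2
  Position 10 ('d'): window [8,10] length 3
  Position 11 ('d'): repeat (last at 10), move window start to 11
  Position 11 ('d'): window [11,11] length 1
Longest substring with no repeats: "acbge" with length 5

5


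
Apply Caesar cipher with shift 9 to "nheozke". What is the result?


Caesar cipher: shift "nheozke" by 9
  'n' (pos 13) + 9 = pos 22 = 'w'
  'h' (pos 7) + 9 = pos 16 = 'q'
  'e' (pos 4) + 9 = pos 13 = 'n'
  'o' (pos 14) + 9 = pos 23 = 'x'
  'z' (pos 25) + 9 = pos 8 = 'i'
  'k' (pos 10) + 9 = pos 19 = 't'
  'e' (pos 4) + 9 = pos 13 = 'n'
Result: wqnxitn

wqnxitn


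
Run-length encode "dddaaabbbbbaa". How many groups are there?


Input: dddaaabbbbbaa
Scanning for consecutive runs:
  Group 1: 'd' x 3 (positions 0-2)
  Group 2: 'a' x 3 (positions 3-5)
  Group 3: 'b' x 5 (positions 6-10)
  Group 4: 'a' x 2 (positions 11-12)
Total groups: 4

4


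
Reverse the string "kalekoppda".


Input: kalekoppda
Reading characters right to left:
  Position 9: 'a'
  Position 8: 'd'
  Position 7: 'p'
  Position 6: 'p'
  Position 5: 'o'
  Position 4: 'k'
  Position 3: 'e'
  Position 2: 'l'
  Position 1: 'a'
  Position 0: 'k'
Reversed: adppokelak

adppokelak


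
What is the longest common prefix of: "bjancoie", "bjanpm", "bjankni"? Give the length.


Words: bjancoie, bjanpm, bjankni
  Position 0: all 'b' => match
  Position 1: all 'j' => match
  Position 2: all 'a' => match
  Position 3: all 'n' => match
  Position 4: ('c', 'p', 'k') => mismatch, stop
LCP = "bjan" (length 4)

4


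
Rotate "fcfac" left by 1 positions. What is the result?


Input: "fcfac", rotate left by 1
First 1 characters: "f"
Remaining characters: "cfac"
Concatenate remaining + first: "cfac" + "f" = "cfacf"

cfacf


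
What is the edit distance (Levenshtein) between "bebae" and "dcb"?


Computing edit distance: "bebae" -> "dcb"
DP table:
           d    c    b
      0    1    2    3
  b   1    1    2    2
  e   2    2    2    3
  b   3    3    3    2
  a   4    4    4    3
  e   5    5    5    4
Edit distance = dp[5][3] = 4

4


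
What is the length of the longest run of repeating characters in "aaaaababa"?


Input: "aaaaababa"
Scanning for longest run:
  Position 1 ('a'): continues run of 'a', length=2
  Position 2 ('a'): continues run of 'a', length=3
  Position 3 ('a'): continues run of 'a', length=4
  Position 4 ('a'): continues run of 'a', length=5
  Position 5 ('b'): new char, reset run to 1
  Position 6 ('a'): new char, reset run to 1
  Position 7 ('b'): new char, reset run to 1
  Position 8 ('a'): new char, reset run to 1
Longest run: 'a' with length 5

5


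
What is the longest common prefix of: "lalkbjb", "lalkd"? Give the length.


Words: lalkbjb, lalkd
  Position 0: all 'l' => match
  Position 1: all 'a' => match
  Position 2: all 'l' => match
  Position 3: all 'k' => match
  Position 4: ('b', 'd') => mismatch, stop
LCP = "lalk" (length 4)

4


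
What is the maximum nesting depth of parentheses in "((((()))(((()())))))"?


Input: "((((()))(((()())))))"
Tracking depth:
  Position 0 '(': depth becomes 1
  Position 1 '(': depth becomes 2
  Position 2 '(': depth becomes 3
  Position 3 '(': depth becomes 4
  Position 4 '(': depth becomes 5
  Position 5 ')': depth becomes 4
  Position 6 ')': depth becomes 3
  Position 7 ')': depth becomes 2
  Position 8 '(': depth becomes 3
  Position 9 '(': depth becomes 4
  Position 10 '(': depth becomes 5
  Position 11 '(': depth becomes 6
  Position 12 ')': depth becomes 5
  Position 13 '(': depth becomes 6
  Position 14 ')': depth becomes 5
  Position 15 ')': depth becomes 4
  Position 16 ')': depth becomes 3
  Position 17 ')': depth becomes 2
  Position 18 ')': depth becomes 1
  Position 19 ')': depth becomes 0
Maximum depth reached: 6

6


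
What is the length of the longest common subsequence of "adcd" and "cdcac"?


LCS of "adcd" and "cdcac"
DP table:
           c    d    c    a    c
      0    0    0    0    0    0
  a   0    0    0    0    1    1
  d   0    0    1    1    1    1
  c   0    1    1    2    2    2
  d   0    1    2    2    2    2
LCS length = dp[4][5] = 2

2


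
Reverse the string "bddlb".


Input: bddlb
Reading characters right to left:
  Position 4: 'b'
  Position 3: 'l'
  Position 2: 'd'
  Position 1: 'd'
  Position 0: 'b'
Reversed: blddb

blddb


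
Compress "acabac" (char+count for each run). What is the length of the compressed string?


Input: acabac
Runs:
  'a' x 1 => "a1"
  'c' x 1 => "c1"
  'a' x 1 => "a1"
  'b' x 1 => "b1"
  'a' x 1 => "a1"
  'c' x 1 => "c1"
Compressed: "a1c1a1b1a1c1"
Compressed length: 12

12


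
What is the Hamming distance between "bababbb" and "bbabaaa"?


Comparing "bababbb" and "bbabaaa" position by position:
  Position 0: 'b' vs 'b' => same
  Position 1: 'a' vs 'b' => differ
  Position 2: 'b' vs 'a' => differ
  Position 3: 'a' vs 'b' => differ
  Position 4: 'b' vs 'a' => differ
  Position 5: 'b' vs 'a' => differ
  Position 6: 'b' vs 'a' => differ
Total differences (Hamming distance): 6

6


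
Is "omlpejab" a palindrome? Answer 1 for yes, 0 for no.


Input: omlpejab
Reversed: bajeplmo
  Compare pos 0 ('o') with pos 7 ('b'): MISMATCH
  Compare pos 1 ('m') with pos 6 ('a'): MISMATCH
  Compare pos 2 ('l') with pos 5 ('j'): MISMATCH
  Compare pos 3 ('p') with pos 4 ('e'): MISMATCH
Result: not a palindrome

0


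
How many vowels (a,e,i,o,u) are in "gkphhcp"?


Input: gkphhcp
Checking each character:
  'g' at position 0: consonant
  'k' at position 1: consonant
  'p' at position 2: consonant
  'h' at position 3: consonant
  'h' at position 4: consonant
  'c' at position 5: consonant
  'p' at position 6: consonant
Total vowels: 0

0


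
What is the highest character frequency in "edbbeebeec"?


Input: edbbeebeec
Character counts:
  'b': 3
  'c': 1
  'd': 1
  'e': 5
Maximum frequency: 5

5


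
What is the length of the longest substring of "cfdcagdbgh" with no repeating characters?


Input: "cfdcagdbgh"
Sliding window (track last position of each char):
  Position 0 ('c'): window [0,0] length 1 -- new best
  Position 1 ('f'): window [0,1] length 2 -- new best
  Position 2 ('d'): window [0,2] length 3 -- new best
  Position 3 ('c'): repeat (last at 0), move window start to 1
  Position 3 ('c'): window [1,3] length 3
  Position 4 ('a'): window [1,4] length 4 -- new best
  Position 5 ('g'): window [1,5] length 5 -- new best
  Position 6 ('d'): repeat (last at 2), move window start to 3
  Position 6 ('d'): window [3,6] length 4
  Position 7 ('b'): window [3,7] length 5
  Position 8 ('g'): repeat (last at 5), move window start to 6
  Position 8 ('g'): window [6,8] length 3
  Position 9 ('h'): window [6,9] length 4
Longest substring with no repeats: "fdcag" with length 5

5


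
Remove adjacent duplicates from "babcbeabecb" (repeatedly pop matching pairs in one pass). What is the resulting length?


Input: babcbeabecb
Stack-based adjacent duplicate removal:
  Read 'b': push. Stack: b
  Read 'a': push. Stack: ba
  Read 'b': push. Stack: bab
  Read 'c': push. Stack: babc
  Read 'b': push. Stack: babcb
  Read 'e': push. Stack: babcbe
  Read 'a': push. Stack: babcbea
  Read 'b': push. Stack: babcbeab
  Read 'e': push. Stack: babcbeabe
  Read 'c': push. Stack: babcbeabec
  Read 'b': push. Stack: babcbeabecb
Final stack: "babcbeabecb" (length 11)

11


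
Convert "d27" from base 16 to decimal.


Input: "d27" in base 16
Positional expansion:
  Digit 'd' (value 13) x 16^2 = 3328
  Digit '2' (value 2) x 16^1 = 32
  Digit '7' (value 7) x 16^0 = 7
Sum = 3367

3367


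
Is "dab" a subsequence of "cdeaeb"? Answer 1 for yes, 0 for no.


Check if "dab" is a subsequence of "cdeaeb"
Greedy scan:
  Position 0 ('c'): no match needed
  Position 1 ('d'): matches sub[0] = 'd'
  Position 2 ('e'): no match needed
  Position 3 ('a'): matches sub[1] = 'a'
  Position 4 ('e'): no match needed
  Position 5 ('b'): matches sub[2] = 'b'
All 3 characters matched => is a subsequence

1


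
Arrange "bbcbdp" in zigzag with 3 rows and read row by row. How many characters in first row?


Zigzag "bbcbdp" into 3 rows:
Placing characters:
  'b' => row 0
  'b' => row 1
  'c' => row 2
  'b' => row 1
  'd' => row 0
  'p' => row 1
Rows:
  Row 0: "bd"
  Row 1: "bbp"
  Row 2: "c"
First row length: 2

2


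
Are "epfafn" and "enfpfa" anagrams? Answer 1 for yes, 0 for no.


Strings: "epfafn", "enfpfa"
Sorted first:  aeffnp
Sorted second: aeffnp
Sorted forms match => anagrams

1


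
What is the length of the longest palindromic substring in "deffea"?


Input: "deffea"
Checking substrings for palindromes:
  [1:5] "effe" (len 4) => palindrome
  [2:4] "ff" (len 2) => palindrome
Longest palindromic substring: "effe" with length 4

4


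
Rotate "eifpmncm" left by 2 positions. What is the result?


Input: "eifpmncm", rotate left by 2
First 2 characters: "ei"
Remaining characters: "fpmncm"
Concatenate remaining + first: "fpmncm" + "ei" = "fpmncmei"

fpmncmei


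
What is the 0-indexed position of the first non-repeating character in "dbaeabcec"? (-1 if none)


Input: dbaeabcec
Character frequencies:
  'a': 2
  'b': 2
  'c': 2
  'd': 1
  'e': 2
Scanning left to right for freq == 1:
  Position 0 ('d'): unique! => answer = 0

0


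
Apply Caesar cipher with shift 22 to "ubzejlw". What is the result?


Caesar cipher: shift "ubzejlw" by 22
  'u' (pos 20) + 22 = pos 16 = 'q'
  'b' (pos 1) + 22 = pos 23 = 'x'
  'z' (pos 25) + 22 = pos 21 = 'v'
  'e' (pos 4) + 22 = pos 0 = 'a'
  'j' (pos 9) + 22 = pos 5 = 'f'
  'l' (pos 11) + 22 = pos 7 = 'h'
  'w' (pos 22) + 22 = pos 18 = 's'
Result: qxvafhs

qxvafhs


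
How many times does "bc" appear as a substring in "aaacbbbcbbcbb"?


Searching for "bc" in "aaacbbbcbbcbb"
Scanning each position:
  Position 0: "aa" => no
  Position 1: "aa" => no
  Position 2: "ac" => no
  Position 3: "cb" => no
  Position 4: "bb" => no
  Position 5: "bb" => no
  Position 6: "bc" => MATCH
  Position 7: "cb" => no
  Position 8: "bb" => no
  Position 9: "bc" => MATCH
  Position 10: "cb" => no
  Position 11: "bb" => no
Total occurrences: 2

2


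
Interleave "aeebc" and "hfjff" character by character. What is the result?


Interleaving "aeebc" and "hfjff":
  Position 0: 'a' from first, 'h' from second => "ah"
  Position 1: 'e' from first, 'f' from second => "ef"
  Position 2: 'e' from first, 'j' from second => "ej"
  Position 3: 'b' from first, 'f' from second => "bf"
  Position 4: 'c' from first, 'f' from second => "cf"
Result: ahefejbfcf

ahefejbfcf
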